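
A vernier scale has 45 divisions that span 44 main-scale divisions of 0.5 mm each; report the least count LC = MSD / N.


LC = MSD / n_div
= 0.5 / 45
= 0.0111

0.0111


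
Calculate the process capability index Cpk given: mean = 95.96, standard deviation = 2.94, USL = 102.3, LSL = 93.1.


Cpu = (USL - mean) / (3*sigma) = (102.3 - 95.96) / (3*2.94) = 0.7188
Cpl = (mean - LSL) / (3*sigma) = (95.96 - 93.1) / (3*2.94) = 0.3243
Cpk = min(Cpu, Cpl) = 0.3243

0.3243


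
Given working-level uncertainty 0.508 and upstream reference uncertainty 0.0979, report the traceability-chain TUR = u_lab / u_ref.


TUR = u_lab / u_ref
= 0.508 / 0.0979
= 5.1890

5.1890


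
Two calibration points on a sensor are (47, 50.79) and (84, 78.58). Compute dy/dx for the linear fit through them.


slope = (y2 - y1) / (x2 - x1)
= (78.58 - 50.79) / (84 - 47)
= 27.7900 / 37
= 0.7511

0.7511


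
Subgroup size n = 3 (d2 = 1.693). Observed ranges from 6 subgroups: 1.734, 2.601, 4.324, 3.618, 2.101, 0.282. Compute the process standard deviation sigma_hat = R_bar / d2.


R_bar = (1.734 + 2.601 + 4.324 + 3.618 + 2.101 + 0.282) / 6
R_bar = 14.66 / 6 = 2.4433333
sigma_hat = R_bar / d2 = 2.4433333 / 1.693 = 1.4432

1.4432


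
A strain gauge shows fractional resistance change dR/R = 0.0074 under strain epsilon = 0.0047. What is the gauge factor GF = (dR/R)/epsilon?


GF = (dR/R) / epsilon
= 0.0074 / 0.0047
= 1.5745

1.5745


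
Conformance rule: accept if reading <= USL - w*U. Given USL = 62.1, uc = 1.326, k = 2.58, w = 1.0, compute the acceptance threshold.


U = k * uc = 2.58 * 1.326 = 3.42108
guard band g = w * U = 1.0 * 3.42108 = 3.42108
AL = USL - g = 62.1 - 3.42108
AL = 58.6789

58.6789


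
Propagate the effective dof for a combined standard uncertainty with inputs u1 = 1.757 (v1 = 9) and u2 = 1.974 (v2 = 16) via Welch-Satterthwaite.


uc = sqrt(u1^2 + u2^2) = sqrt(1.757^2 + 1.974^2) = 2.6426738
v_eff = uc^4 / (u1^4/v1 + u2^4/v2)
= 2.6426738^4 / (1.757^4/9 + 1.974^4/16)
= 48.772412 / 2.0078799
v_eff = 24.2905

24.2905


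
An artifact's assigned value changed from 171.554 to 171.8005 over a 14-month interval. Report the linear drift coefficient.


rate = (v2 - v1) / months
= (171.8005 - 171.554) / 14
= 0.2465 / 14
= 0.0176

0.0176


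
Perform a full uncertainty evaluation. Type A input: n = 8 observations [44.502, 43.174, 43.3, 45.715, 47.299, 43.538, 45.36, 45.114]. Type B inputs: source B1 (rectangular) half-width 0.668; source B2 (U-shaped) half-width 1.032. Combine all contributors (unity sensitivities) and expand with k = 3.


mean = (44.502 + 43.174 + 43.3 + 45.715 + 47.299 + 43.538 + 45.36 + 45.114) / 8 = 44.75025
s = sqrt(sum((x - mean)^2)/(n-1)) = 1.4167339
u_A = s / sqrt(n) = 1.4167339 / sqrt(8) = 0.50089107
u_B1 = 0.668 / sqrt(3) = 0.38566998
u_B2 = 1.032 / sqrt(2) = 0.7297342
uc = sqrt(0.50089107^2 + 0.38566998^2 + 0.7297342^2) = 0.96547667
U = k * uc = 3 * 0.96547667
U = 2.8964

2.8964


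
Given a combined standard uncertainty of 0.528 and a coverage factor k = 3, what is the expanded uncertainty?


U = k * uc
U = 3 * 0.528
U = 1.5840

1.5840


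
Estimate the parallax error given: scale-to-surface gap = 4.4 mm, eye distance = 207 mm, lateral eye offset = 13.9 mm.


error = h * offset / d
= 4.4 * 13.9 / 207
= 0.2955

0.2955


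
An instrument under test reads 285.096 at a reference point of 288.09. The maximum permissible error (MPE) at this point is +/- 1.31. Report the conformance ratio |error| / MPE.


e = indication - reference = 285.096 - 288.09 = -2.9940
|e| = 2.9940
ratio = |e| / MPE = 2.9940 / 1.31
ratio = 2.2855

2.2855


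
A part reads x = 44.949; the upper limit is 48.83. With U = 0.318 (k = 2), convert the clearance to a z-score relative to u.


u = U / k = 0.318 / 2 = 0.159
margin = |USL - x| = |48.83 - 44.949| = 3.881
z = margin / u = 3.881 / 0.159
z = 24.4088

24.4088


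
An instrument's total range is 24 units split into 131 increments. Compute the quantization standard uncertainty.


resolution = range / divisions
resolution = 24 / 131 = 0.18320611
u_res = resolution / (2*sqrt(3))
u_res = 0.18320611 / 3.4641016
u_res = 0.0529

0.0529


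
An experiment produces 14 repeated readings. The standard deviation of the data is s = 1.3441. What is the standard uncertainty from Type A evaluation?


u_A = s / sqrt(n)
u_A = 1.3441 / sqrt(14)
u_A = 1.3441 / 3.7416574
u_A = 0.3592

0.3592


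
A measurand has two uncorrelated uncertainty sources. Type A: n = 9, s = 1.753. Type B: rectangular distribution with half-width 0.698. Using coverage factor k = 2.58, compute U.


u_A = s / sqrt(n) = 1.753 / sqrt(9) = 0.58433333
u_B = half_width / sqrt(3) = 0.698 / sqrt(3) = 0.40299049
uc = sqrt(u_A^2 + u_B^2) = sqrt(0.58433333^2 + 0.40299049^2) = 0.70982165
U = k * uc = 2.58 * 0.70982165
U = 1.8313

1.8313


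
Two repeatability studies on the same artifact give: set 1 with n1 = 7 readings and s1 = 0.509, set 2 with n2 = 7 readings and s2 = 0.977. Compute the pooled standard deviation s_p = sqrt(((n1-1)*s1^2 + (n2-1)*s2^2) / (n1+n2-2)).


s_p = sqrt(((n1-1)*s1^2 + (n2-1)*s2^2) / (n1+n2-2))
numerator = (7-1)*0.509^2 + (7-1)*0.977^2 = 1.554486 + 5.727174 = 7.28166
denominator = 7 + 7 - 2 = 12
s_p^2 = 7.28166 / 12 = 0.606805
s_p = sqrt(0.606805) = 0.7790

0.7790


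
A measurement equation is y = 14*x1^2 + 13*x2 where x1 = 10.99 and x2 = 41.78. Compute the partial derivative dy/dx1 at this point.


y = 14*x1^2 + 13*x2
dy/dx1 = 2*14*x1
Evaluate at x1 = 10.99: c1 = 28 * 10.99
c1 = 307.7200

307.7200


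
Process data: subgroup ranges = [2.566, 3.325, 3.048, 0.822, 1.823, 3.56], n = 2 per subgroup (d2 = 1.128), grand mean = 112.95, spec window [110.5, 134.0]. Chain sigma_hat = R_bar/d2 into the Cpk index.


R_bar = (2.566 + 3.325 + 3.048 + 0.822 + 1.823 + 3.56) / 6 = 2.524
sigma = R_bar / d2 = 2.524 / 1.128 = 2.2375887
Cp = (USL - LSL)/(6*sigma) = (134.0 - 110.5)/(6*2.2375887) = 1.7504
Cpu = (134.0 - 112.95)/(3*2.2375887) = 3.1358
Cpl = (112.95 - 110.5)/(3*2.2375887) = 0.3650
Cpk = min(Cpu, Cpl) = 0.3650

0.3650


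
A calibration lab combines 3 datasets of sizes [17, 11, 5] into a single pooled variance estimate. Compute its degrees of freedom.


nu = sum_i (n_i - 1)
nu = ((17 - 1) + (11 - 1) + (5 - 1))
nu = 16 + 10 + 4
nu = 30

30


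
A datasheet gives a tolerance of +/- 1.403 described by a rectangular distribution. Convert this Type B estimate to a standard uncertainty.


u_B = half_width / sqrt(3)
u_B = 1.403 / 1.7320508
u_B = 0.8100

0.8100


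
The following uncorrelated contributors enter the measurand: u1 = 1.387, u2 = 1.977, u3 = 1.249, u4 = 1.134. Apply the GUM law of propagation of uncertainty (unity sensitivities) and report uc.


uc = sqrt(1.387^2 + 1.977^2 + 1.249^2 + 1.134^2)
uc = sqrt(8.678255)
uc = 2.9459

2.9459


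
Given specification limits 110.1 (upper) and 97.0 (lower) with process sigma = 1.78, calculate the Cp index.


Cp = (USL - LSL) / (6 * sigma)
= (110.1 - 97.0) / (6 * 1.78)
= 13.1000 / 10.6800
= 1.2266

1.2266


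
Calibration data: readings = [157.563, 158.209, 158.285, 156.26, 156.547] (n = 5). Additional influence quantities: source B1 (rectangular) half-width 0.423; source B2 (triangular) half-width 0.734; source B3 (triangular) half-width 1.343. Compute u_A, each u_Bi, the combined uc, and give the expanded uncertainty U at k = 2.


mean = (157.563 + 158.209 + 158.285 + 156.26 + 156.547) / 5 = 157.3728
s = sqrt(sum((x - mean)^2)/(n-1)) = 0.9337806
u_A = s / sqrt(n) = 0.9337806 / sqrt(5) = 0.41759938
u_B1 = 0.423 / sqrt(3) = 0.24421916
u_B2 = 0.734 / sqrt(6) = 0.29965425
u_B3 = 1.343 / sqrt(6) = 0.54827745
uc = sqrt(0.41759938^2 + 0.24421916^2 + 0.29965425^2 + 0.54827745^2) = 0.79021078
U = k * uc = 2 * 0.79021078
U = 1.5804

1.5804


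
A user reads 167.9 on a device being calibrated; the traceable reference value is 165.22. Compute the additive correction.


Correction = standard - reading
= 165.22 - 167.9
= -2.6800

-2.6800


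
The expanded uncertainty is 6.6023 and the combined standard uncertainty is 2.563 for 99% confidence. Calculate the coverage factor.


k = U / uc
k = 6.6023 / 2.563
k = 2.576

2.576


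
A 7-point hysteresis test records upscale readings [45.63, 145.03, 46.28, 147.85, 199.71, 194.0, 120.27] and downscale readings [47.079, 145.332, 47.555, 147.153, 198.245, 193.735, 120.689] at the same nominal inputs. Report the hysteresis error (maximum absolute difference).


|45.63 - 47.079| = 1.4490
|145.03 - 145.332| = 0.3020
|46.28 - 47.555| = 1.2750
|147.85 - 147.153| = 0.6970
|199.71 - 198.245| = 1.4650
|194.0 - 193.735| = 0.2650
|120.27 - 120.689| = 0.4190
hysteresis = max(diffs) = 1.4650

1.4650


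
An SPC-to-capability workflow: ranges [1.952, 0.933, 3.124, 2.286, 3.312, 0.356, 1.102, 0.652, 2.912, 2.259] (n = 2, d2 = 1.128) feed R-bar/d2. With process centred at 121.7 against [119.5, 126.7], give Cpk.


R_bar = (1.952 + 0.933 + 3.124 + 2.286 + 3.312 + 0.356 + 1.102 + 0.652 + 2.912 + 2.259) / 10 = 1.8888
sigma = R_bar / d2 = 1.8888 / 1.128 = 1.6744681
Cp = (USL - LSL)/(6*sigma) = (126.7 - 119.5)/(6*1.6744681) = 0.7166
Cpu = (126.7 - 121.7)/(3*1.6744681) = 0.9953
Cpl = (121.7 - 119.5)/(3*1.6744681) = 0.4380
Cpk = min(Cpu, Cpl) = 0.4380

0.4380


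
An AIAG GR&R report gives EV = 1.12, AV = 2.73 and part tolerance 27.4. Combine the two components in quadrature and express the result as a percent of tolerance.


GRR = sqrt(EV^2 + AV^2) = sqrt(1.12^2 + 2.73^2) = 2.9508134
%GRR = GRR / tol * 100 = 2.9508134 / 27.4 * 100
%GRR = 10.7694

10.7694


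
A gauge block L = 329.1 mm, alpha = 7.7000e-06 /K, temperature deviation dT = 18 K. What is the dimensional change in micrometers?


dL = L * alpha * dT
= 329.1 * 7.7000e-06 * 18
= 0.0456133 mm
dL_um = 0.0456133 * 1000 = 45.6133 um

45.6133


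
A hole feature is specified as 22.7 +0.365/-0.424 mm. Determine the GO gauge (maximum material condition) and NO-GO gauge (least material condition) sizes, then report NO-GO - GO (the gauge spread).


GO = nominal - lower_tol (smallest hole = maximum material condition)
GO = 22.7 - 0.424 = 22.276
NO-GO = nominal + upper_tol (largest hole = least material condition)
NO-GO = 22.7 + 0.365 = 23.065
spread = NO-GO - GO = 23.065 - 22.276 = 0.7890

0.7890


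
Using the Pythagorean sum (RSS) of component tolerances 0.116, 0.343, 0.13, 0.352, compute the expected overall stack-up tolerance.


RSS = sqrt(0.116^2 + 0.343^2 + 0.13^2 + 0.352^2)
= sqrt(0.271909)
= 0.5214

0.5214


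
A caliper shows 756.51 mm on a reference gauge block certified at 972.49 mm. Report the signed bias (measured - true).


Systematic error = measured - true
= 756.51 - 972.49
= -215.9800

-215.9800


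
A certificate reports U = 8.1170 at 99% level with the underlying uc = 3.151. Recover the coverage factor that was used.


k = U / uc
k = 8.1170 / 3.151
k = 2.576

2.576


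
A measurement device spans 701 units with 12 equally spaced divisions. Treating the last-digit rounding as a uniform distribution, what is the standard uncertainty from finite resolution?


resolution = range / divisions
resolution = 701 / 12 = 58.416667
u_res = resolution / (2*sqrt(3))
u_res = 58.416667 / 3.4641016
u_res = 16.8634

16.8634


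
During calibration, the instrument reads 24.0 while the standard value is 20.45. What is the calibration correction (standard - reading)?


Correction = standard - reading
= 20.45 - 24.0
= -3.5500

-3.5500


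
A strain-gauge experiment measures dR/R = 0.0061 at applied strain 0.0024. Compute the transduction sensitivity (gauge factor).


GF = (dR/R) / epsilon
= 0.0061 / 0.0024
= 2.5417

2.5417


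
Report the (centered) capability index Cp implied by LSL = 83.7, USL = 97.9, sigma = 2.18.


Cp = (USL - LSL) / (6 * sigma)
= (97.9 - 83.7) / (6 * 2.18)
= 14.2000 / 13.0800
= 1.0856

1.0856


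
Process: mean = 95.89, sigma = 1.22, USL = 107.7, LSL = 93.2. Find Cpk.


Cpu = (USL - mean) / (3*sigma) = (107.7 - 95.89) / (3*1.22) = 3.2268
Cpl = (mean - LSL) / (3*sigma) = (95.89 - 93.2) / (3*1.22) = 0.7350
Cpk = min(Cpu, Cpl) = 0.7350

0.7350


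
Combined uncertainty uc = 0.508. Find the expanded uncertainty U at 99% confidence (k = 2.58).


U = k * uc
U = 2.58 * 0.508
U = 1.3106

1.3106


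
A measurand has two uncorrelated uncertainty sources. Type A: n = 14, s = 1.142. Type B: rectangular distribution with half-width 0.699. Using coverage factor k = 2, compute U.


u_A = s / sqrt(n) = 1.142 / sqrt(14) = 0.30521234
u_B = half_width / sqrt(3) = 0.699 / sqrt(3) = 0.40356784
uc = sqrt(u_A^2 + u_B^2) = sqrt(0.30521234^2 + 0.40356784^2) = 0.50598574
U = k * uc = 2 * 0.50598574
U = 1.0120

1.0120


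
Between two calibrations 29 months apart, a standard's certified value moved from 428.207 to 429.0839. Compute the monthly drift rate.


rate = (v2 - v1) / months
= (429.0839 - 428.207) / 29
= 0.8769 / 29
= 0.0302

0.0302


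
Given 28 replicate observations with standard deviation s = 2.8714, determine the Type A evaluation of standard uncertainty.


u_A = s / sqrt(n)
u_A = 2.8714 / sqrt(28)
u_A = 2.8714 / 5.2915026
u_A = 0.5426

0.5426


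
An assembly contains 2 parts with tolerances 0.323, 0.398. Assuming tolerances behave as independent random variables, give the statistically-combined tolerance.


RSS = sqrt(0.323^2 + 0.398^2)
= sqrt(0.262733)
= 0.5126

0.5126


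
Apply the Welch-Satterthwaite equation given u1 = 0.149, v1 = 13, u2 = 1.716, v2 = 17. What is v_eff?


uc = sqrt(u1^2 + u2^2) = sqrt(0.149^2 + 1.716^2) = 1.7224567
v_eff = uc^4 / (u1^4/v1 + u2^4/v2)
= 1.7224567^4 / (0.149^4/13 + 1.716^4/17)
= 8.802241 / 0.51009668
v_eff = 17.2560

17.2560


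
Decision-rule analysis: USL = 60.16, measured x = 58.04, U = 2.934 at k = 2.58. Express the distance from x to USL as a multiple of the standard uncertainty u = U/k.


u = U / k = 2.934 / 2.58 = 1.1372093
margin = |USL - x| = |60.16 - 58.04| = 2.12
z = margin / u = 2.12 / 1.1372093
z = 1.8642

1.8642


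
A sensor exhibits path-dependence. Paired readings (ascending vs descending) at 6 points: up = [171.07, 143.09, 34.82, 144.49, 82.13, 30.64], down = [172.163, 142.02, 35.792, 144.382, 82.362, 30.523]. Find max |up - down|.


|171.07 - 172.163| = 1.0930
|143.09 - 142.02| = 1.0700
|34.82 - 35.792| = 0.9720
|144.49 - 144.382| = 0.1080
|82.13 - 82.362| = 0.2320
|30.64 - 30.523| = 0.1170
hysteresis = max(diffs) = 1.0930

1.0930


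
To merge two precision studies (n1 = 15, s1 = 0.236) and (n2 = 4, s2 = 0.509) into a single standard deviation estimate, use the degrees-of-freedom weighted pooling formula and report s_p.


s_p = sqrt(((n1-1)*s1^2 + (n2-1)*s2^2) / (n1+n2-2))
numerator = (15-1)*0.236^2 + (4-1)*0.509^2 = 0.779744 + 0.777243 = 1.556987
denominator = 15 + 4 - 2 = 17
s_p^2 = 1.556987 / 17 = 0.091587471
s_p = sqrt(0.091587471) = 0.3026

0.3026


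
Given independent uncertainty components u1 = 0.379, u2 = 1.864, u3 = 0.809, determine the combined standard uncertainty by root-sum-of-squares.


uc = sqrt(0.379^2 + 1.864^2 + 0.809^2)
uc = sqrt(4.272618)
uc = 2.0670

2.0670


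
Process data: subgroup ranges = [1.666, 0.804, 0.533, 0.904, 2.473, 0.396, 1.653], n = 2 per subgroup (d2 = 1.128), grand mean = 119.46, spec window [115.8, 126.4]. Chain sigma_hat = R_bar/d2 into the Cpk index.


R_bar = (1.666 + 0.804 + 0.533 + 0.904 + 2.473 + 0.396 + 1.653) / 7 = 1.2041429
sigma = R_bar / d2 = 1.2041429 / 1.128 = 1.0675026
Cp = (USL - LSL)/(6*sigma) = (126.4 - 115.8)/(6*1.0675026) = 1.6550
Cpu = (126.4 - 119.46)/(3*1.0675026) = 2.1671
Cpl = (119.46 - 115.8)/(3*1.0675026) = 1.1429
Cpk = min(Cpu, Cpl) = 1.1429

1.1429


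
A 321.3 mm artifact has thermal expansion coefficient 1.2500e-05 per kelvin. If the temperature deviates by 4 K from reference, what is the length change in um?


dL = L * alpha * dT
= 321.3 * 1.2500e-05 * 4
= 0.0160650 mm
dL_um = 0.0160650 * 1000 = 16.0650 um

16.0650


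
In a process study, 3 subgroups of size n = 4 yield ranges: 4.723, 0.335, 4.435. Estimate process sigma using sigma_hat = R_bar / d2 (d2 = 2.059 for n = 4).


R_bar = (4.723 + 0.335 + 4.435) / 3
R_bar = 9.493 / 3 = 3.1643333
sigma_hat = R_bar / d2 = 3.1643333 / 2.059 = 1.5368

1.5368


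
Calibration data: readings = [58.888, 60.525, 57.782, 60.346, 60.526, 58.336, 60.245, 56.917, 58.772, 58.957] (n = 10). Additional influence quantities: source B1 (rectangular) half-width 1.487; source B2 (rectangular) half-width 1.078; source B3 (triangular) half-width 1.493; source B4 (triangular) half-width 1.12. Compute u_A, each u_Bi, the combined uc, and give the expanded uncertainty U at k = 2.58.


mean = (58.888 + 60.525 + 57.782 + 60.346 + 60.526 + 58.336 + 60.245 + 56.917 + 58.772 + 58.957) / 10 = 59.1294
s = sqrt(sum((x - mean)^2)/(n-1)) = 1.2551354
u_A = s / sqrt(n) = 1.2551354 / sqrt(10) = 0.39690866
u_B1 = 1.487 / sqrt(3) = 0.85851985
u_B2 = 1.078 / sqrt(3) = 0.62238359
u_B3 = 1.493 / sqrt(6) = 0.6095147
u_B4 = 1.12 / sqrt(6) = 0.45723809
uc = sqrt(0.39690866^2 + 0.85851985^2 + 0.62238359^2 + 0.6095147^2 + 0.45723809^2) = 1.364745
U = k * uc = 2.58 * 1.364745
U = 3.5210

3.5210


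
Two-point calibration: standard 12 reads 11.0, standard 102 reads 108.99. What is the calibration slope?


slope = (y2 - y1) / (x2 - x1)
= (108.99 - 11.0) / (102 - 12)
= 97.9900 / 90
= 1.0888

1.0888


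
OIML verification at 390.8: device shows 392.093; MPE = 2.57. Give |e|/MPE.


e = indication - reference = 392.093 - 390.8 = 1.2930
|e| = 1.2930
ratio = |e| / MPE = 1.2930 / 2.57
ratio = 0.5031

0.5031


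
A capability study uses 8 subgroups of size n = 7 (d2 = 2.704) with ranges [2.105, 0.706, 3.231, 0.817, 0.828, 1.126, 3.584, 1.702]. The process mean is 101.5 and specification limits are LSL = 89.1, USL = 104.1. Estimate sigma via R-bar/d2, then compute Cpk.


R_bar = (2.105 + 0.706 + 3.231 + 0.817 + 0.828 + 1.126 + 3.584 + 1.702) / 8 = 1.762375
sigma = R_bar / d2 = 1.762375 / 2.704 = 0.6517659
Cp = (USL - LSL)/(6*sigma) = (104.1 - 89.1)/(6*0.6517659) = 3.8357
Cpu = (104.1 - 101.5)/(3*0.6517659) = 1.3297
Cpl = (101.5 - 89.1)/(3*0.6517659) = 6.3417
Cpk = min(Cpu, Cpl) = 1.3297

1.3297


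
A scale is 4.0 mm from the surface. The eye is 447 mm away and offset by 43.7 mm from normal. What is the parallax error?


error = h * offset / d
= 4.0 * 43.7 / 447
= 0.3911

0.3911


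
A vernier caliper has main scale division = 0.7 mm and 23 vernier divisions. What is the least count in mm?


LC = MSD / n_div
= 0.7 / 23
= 0.0304

0.0304


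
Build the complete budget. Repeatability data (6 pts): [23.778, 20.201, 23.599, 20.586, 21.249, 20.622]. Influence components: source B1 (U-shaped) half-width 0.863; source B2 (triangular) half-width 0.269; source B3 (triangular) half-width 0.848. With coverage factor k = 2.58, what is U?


mean = (23.778 + 20.201 + 23.599 + 20.586 + 21.249 + 20.622) / 6 = 21.6725
s = sqrt(sum((x - mean)^2)/(n-1)) = 1.598326
u_A = s / sqrt(n) = 1.598326 / sqrt(6) = 0.65251386
u_B1 = 0.863 / sqrt(2) = 0.61023315
u_B2 = 0.269 / sqrt(6) = 0.10981879
u_B3 = 0.848 / sqrt(6) = 0.34619455
uc = sqrt(0.65251386^2 + 0.61023315^2 + 0.10981879^2 + 0.34619455^2) = 0.9644012
U = k * uc = 2.58 * 0.9644012
U = 2.4882

2.4882


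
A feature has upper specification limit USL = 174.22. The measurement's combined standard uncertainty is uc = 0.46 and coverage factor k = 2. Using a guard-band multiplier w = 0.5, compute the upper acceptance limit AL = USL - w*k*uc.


U = k * uc = 2 * 0.46 = 0.92
guard band g = w * U = 0.5 * 0.92 = 0.46
AL = USL - g = 174.22 - 0.46
AL = 173.7600

173.7600


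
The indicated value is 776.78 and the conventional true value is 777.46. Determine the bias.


Systematic error = measured - true
= 776.78 - 777.46
= -0.6800

-0.6800


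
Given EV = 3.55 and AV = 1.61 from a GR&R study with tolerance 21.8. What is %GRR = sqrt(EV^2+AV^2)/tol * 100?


GRR = sqrt(EV^2 + AV^2) = sqrt(3.55^2 + 1.61^2) = 3.8980251
%GRR = GRR / tol * 100 = 3.8980251 / 21.8 * 100
%GRR = 17.8808

17.8808


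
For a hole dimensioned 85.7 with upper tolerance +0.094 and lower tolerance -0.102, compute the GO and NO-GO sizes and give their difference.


GO = nominal - lower_tol (smallest hole = maximum material condition)
GO = 85.7 - 0.102 = 85.598
NO-GO = nominal + upper_tol (largest hole = least material condition)
NO-GO = 85.7 + 0.094 = 85.794
spread = NO-GO - GO = 85.794 - 85.598 = 0.1960

0.1960


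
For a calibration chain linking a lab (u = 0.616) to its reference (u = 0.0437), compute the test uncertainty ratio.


TUR = u_lab / u_ref
= 0.616 / 0.0437
= 14.0961

14.0961


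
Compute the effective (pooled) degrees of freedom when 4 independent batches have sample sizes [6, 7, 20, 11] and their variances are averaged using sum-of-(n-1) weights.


nu = sum_i (n_i - 1)
nu = ((6 - 1) + (7 - 1) + (20 - 1) + (11 - 1))
nu = 5 + 6 + 19 + 10
nu = 40

40


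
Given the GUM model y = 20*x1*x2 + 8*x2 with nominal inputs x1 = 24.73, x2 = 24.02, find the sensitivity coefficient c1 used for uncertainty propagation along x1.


y = 20*x1*x2 + 8*x2
dy/dx1 = 20*x2
Evaluate at x2 = 24.02: c1 = 20 * 24.02
c1 = 480.4000

480.4000


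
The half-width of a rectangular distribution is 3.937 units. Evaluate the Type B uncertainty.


u_B = half_width / sqrt(3)
u_B = 3.937 / 1.7320508
u_B = 2.2730

2.2730


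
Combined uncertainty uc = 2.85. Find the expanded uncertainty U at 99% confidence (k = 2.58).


U = k * uc
U = 2.58 * 2.85
U = 7.3530

7.3530


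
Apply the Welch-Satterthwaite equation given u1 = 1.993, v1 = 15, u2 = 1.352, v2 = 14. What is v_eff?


uc = sqrt(u1^2 + u2^2) = sqrt(1.993^2 + 1.352^2) = 2.4083092
v_eff = uc^4 / (u1^4/v1 + u2^4/v2)
= 2.4083092^4 / (1.993^4/15 + 1.352^4/14)
= 33.639457 / 1.2904711
v_eff = 26.0676

26.0676


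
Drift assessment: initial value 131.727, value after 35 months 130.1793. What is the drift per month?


rate = (v2 - v1) / months
= (130.1793 - 131.727) / 35
= -1.5477 / 35
= -0.0442

-0.0442


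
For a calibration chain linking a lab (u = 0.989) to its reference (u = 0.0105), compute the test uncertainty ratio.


TUR = u_lab / u_ref
= 0.989 / 0.0105
= 94.1905

94.1905


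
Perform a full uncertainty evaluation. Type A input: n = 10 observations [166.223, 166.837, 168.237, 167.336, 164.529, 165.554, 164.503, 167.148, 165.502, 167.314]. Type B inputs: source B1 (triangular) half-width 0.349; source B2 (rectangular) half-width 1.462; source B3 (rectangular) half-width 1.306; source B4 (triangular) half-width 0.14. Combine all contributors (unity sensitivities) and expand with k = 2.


mean = (166.223 + 166.837 + 168.237 + 167.336 + 164.529 + 165.554 + 164.503 + 167.148 + 165.502 + 167.314) / 10 = 166.3183
s = sqrt(sum((x - mean)^2)/(n-1)) = 1.2658982
u_A = s / sqrt(n) = 1.2658982 / sqrt(10) = 0.40031216
u_B1 = 0.349 / sqrt(6) = 0.14247865
u_B2 = 1.462 / sqrt(3) = 0.84408609
u_B3 = 1.306 / sqrt(3) = 0.75401945
u_B4 = 0.14 / sqrt(6) = 0.057154761
uc = sqrt(0.40031216^2 + 0.14247865^2 + 0.84408609^2 + 0.75401945^2 + 0.057154761^2) = 1.2103071
U = k * uc = 2 * 1.2103071
U = 2.4206

2.4206


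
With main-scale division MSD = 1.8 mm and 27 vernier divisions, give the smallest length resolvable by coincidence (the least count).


LC = MSD / n_div
= 1.8 / 27
= 0.0667

0.0667


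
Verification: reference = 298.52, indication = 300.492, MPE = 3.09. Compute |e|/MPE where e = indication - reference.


e = indication - reference = 300.492 - 298.52 = 1.9720
|e| = 1.9720
ratio = |e| / MPE = 1.9720 / 3.09
ratio = 0.6382

0.6382


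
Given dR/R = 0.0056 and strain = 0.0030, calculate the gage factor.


GF = (dR/R) / epsilon
= 0.0056 / 0.0030
= 1.8667

1.8667


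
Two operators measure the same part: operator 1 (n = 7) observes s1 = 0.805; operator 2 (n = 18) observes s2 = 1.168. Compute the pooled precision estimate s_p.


s_p = sqrt(((n1-1)*s1^2 + (n2-1)*s2^2) / (n1+n2-2))
numerator = (7-1)*0.805^2 + (18-1)*1.168^2 = 3.88815 + 23.191808 = 27.079958
denominator = 7 + 18 - 2 = 23
s_p^2 = 27.079958 / 23 = 1.1773895
s_p = sqrt(1.1773895) = 1.0851

1.0851


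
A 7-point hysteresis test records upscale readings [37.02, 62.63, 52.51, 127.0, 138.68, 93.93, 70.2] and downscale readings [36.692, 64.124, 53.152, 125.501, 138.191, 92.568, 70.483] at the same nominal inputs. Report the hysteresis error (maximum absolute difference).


|37.02 - 36.692| = 0.3280
|62.63 - 64.124| = 1.4940
|52.51 - 53.152| = 0.6420
|127.0 - 125.501| = 1.4990
|138.68 - 138.191| = 0.4890
|93.93 - 92.568| = 1.3620
|70.2 - 70.483| = 0.2830
hysteresis = max(diffs) = 1.4990

1.4990


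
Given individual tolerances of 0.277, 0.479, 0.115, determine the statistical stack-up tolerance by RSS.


RSS = sqrt(0.277^2 + 0.479^2 + 0.115^2)
= sqrt(0.319395)
= 0.5652

0.5652


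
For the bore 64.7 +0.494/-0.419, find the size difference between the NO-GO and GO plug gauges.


GO = nominal - lower_tol (smallest hole = maximum material condition)
GO = 64.7 - 0.419 = 64.281
NO-GO = nominal + upper_tol (largest hole = least material condition)
NO-GO = 64.7 + 0.494 = 65.194
spread = NO-GO - GO = 65.194 - 64.281 = 0.9130

0.9130


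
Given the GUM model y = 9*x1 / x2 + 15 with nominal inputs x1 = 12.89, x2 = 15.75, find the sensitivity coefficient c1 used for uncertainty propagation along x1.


y = 9*x1 / x2 + 15
dy/dx1 = 9/x2
Evaluate at x2 = 15.75: c1 = 9 / 15.75
c1 = 0.5714

0.5714


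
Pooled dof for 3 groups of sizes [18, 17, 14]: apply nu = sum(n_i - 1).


nu = sum_i (n_i - 1)
nu = ((18 - 1) + (17 - 1) + (14 - 1))
nu = 17 + 16 + 13
nu = 46

46


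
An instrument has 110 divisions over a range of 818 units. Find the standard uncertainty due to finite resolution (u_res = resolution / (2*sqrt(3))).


resolution = range / divisions
resolution = 818 / 110 = 7.4363636
u_res = resolution / (2*sqrt(3))
u_res = 7.4363636 / 3.4641016
u_res = 2.1467

2.1467


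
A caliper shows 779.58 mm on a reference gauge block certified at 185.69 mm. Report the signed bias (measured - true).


Systematic error = measured - true
= 779.58 - 185.69
= 593.8900

593.8900


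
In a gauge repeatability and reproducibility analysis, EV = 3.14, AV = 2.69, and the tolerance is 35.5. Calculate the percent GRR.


GRR = sqrt(EV^2 + AV^2) = sqrt(3.14^2 + 2.69^2) = 4.1346947
%GRR = GRR / tol * 100 = 4.1346947 / 35.5 * 100
%GRR = 11.6470

11.6470


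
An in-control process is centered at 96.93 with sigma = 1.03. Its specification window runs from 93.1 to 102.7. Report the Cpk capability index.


Cpu = (USL - mean) / (3*sigma) = (102.7 - 96.93) / (3*1.03) = 1.8673
Cpl = (mean - LSL) / (3*sigma) = (96.93 - 93.1) / (3*1.03) = 1.2395
Cpk = min(Cpu, Cpl) = 1.2395

1.2395


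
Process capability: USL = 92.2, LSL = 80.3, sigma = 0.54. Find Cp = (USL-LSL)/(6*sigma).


Cp = (USL - LSL) / (6 * sigma)
= (92.2 - 80.3) / (6 * 0.54)
= 11.9000 / 3.2400
= 3.6728

3.6728


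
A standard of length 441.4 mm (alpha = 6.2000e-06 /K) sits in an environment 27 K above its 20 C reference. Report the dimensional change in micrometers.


dL = L * alpha * dT
= 441.4 * 6.2000e-06 * 27
= 0.0738904 mm
dL_um = 0.0738904 * 1000 = 73.8904 um

73.8904


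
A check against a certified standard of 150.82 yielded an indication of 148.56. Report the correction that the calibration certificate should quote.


Correction = standard - reading
= 150.82 - 148.56
= 2.2600

2.2600


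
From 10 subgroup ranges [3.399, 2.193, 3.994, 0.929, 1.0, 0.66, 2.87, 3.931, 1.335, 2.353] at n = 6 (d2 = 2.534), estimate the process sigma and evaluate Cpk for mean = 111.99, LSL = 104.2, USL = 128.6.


R_bar = (3.399 + 2.193 + 3.994 + 0.929 + 1.0 + 0.66 + 2.87 + 3.931 + 1.335 + 2.353) / 10 = 2.2664
sigma = R_bar / d2 = 2.2664 / 2.534 = 0.89439621
Cp = (USL - LSL)/(6*sigma) = (128.6 - 104.2)/(6*0.89439621) = 4.5468
Cpu = (128.6 - 111.99)/(3*0.89439621) = 6.1904
Cpl = (111.99 - 104.2)/(3*0.89439621) = 2.9033
Cpk = min(Cpu, Cpl) = 2.9033

2.9033


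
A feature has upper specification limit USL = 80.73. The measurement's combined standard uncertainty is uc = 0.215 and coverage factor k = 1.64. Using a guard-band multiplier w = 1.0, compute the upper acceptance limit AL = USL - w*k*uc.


U = k * uc = 1.64 * 0.215 = 0.3526
guard band g = w * U = 1.0 * 0.3526 = 0.3526
AL = USL - g = 80.73 - 0.3526
AL = 80.3774

80.3774


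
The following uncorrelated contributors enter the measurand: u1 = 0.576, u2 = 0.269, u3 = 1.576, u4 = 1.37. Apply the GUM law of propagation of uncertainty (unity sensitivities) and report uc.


uc = sqrt(0.576^2 + 0.269^2 + 1.576^2 + 1.37^2)
uc = sqrt(4.764813)
uc = 2.1828

2.1828


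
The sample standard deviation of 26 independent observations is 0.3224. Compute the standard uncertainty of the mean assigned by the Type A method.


u_A = s / sqrt(n)
u_A = 0.3224 / sqrt(26)
u_A = 0.3224 / 5.0990195
u_A = 0.0632

0.0632


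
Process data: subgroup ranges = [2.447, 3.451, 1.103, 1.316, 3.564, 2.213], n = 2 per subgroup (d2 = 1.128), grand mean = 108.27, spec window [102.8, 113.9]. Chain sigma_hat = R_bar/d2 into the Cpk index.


R_bar = (2.447 + 3.451 + 1.103 + 1.316 + 3.564 + 2.213) / 6 = 2.349
sigma = R_bar / d2 = 2.349 / 1.128 = 2.0824468
Cp = (USL - LSL)/(6*sigma) = (113.9 - 102.8)/(6*2.0824468) = 0.8884
Cpu = (113.9 - 108.27)/(3*2.0824468) = 0.9012
Cpl = (108.27 - 102.8)/(3*2.0824468) = 0.8756
Cpk = min(Cpu, Cpl) = 0.8756

0.8756


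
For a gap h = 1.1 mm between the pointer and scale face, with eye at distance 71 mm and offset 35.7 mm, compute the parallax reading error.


error = h * offset / d
= 1.1 * 35.7 / 71
= 0.5531

0.5531


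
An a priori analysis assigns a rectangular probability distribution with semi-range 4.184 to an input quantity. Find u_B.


u_B = half_width / sqrt(3)
u_B = 4.184 / 1.7320508
u_B = 2.4156

2.4156


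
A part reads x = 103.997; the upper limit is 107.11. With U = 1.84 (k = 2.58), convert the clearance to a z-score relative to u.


u = U / k = 1.84 / 2.58 = 0.71317829
margin = |USL - x| = |107.11 - 103.997| = 3.113
z = margin / u = 3.113 / 0.71317829
z = 4.3650

4.3650


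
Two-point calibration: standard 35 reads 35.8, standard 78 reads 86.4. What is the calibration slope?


slope = (y2 - y1) / (x2 - x1)
= (86.4 - 35.8) / (78 - 35)
= 50.6000 / 43
= 1.1767

1.1767


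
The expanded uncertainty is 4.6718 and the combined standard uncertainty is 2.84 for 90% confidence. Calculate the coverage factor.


k = U / uc
k = 4.6718 / 2.84
k = 1.645

1.645


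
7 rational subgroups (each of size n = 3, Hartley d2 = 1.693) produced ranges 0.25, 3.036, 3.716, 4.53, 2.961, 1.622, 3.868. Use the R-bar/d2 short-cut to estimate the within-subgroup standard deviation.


R_bar = (0.25 + 3.036 + 3.716 + 4.53 + 2.961 + 1.622 + 3.868) / 7
R_bar = 19.983 / 7 = 2.8547143
sigma_hat = R_bar / d2 = 2.8547143 / 1.693 = 1.6862

1.6862


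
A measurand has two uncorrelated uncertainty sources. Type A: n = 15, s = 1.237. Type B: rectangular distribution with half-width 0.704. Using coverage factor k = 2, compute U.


u_A = s / sqrt(n) = 1.237 / sqrt(15) = 0.31939203
u_B = half_width / sqrt(3) = 0.704 / sqrt(3) = 0.40645459
uc = sqrt(u_A^2 + u_B^2) = sqrt(0.31939203^2 + 0.40645459^2) = 0.51692998
U = k * uc = 2 * 0.51692998
U = 1.0339

1.0339


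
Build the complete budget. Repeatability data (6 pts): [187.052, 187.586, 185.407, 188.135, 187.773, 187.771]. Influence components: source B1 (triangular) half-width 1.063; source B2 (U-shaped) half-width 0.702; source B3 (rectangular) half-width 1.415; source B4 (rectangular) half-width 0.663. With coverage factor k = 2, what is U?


mean = (187.052 + 187.586 + 185.407 + 188.135 + 187.773 + 187.771) / 6 = 187.2873333
s = sqrt(sum((x - mean)^2)/(n-1)) = 0.98677063
u_A = s / sqrt(n) = 0.98677063 / sqrt(6) = 0.40284742
u_B1 = 1.063 / sqrt(6) = 0.43396793
u_B2 = 0.702 / sqrt(2) = 0.49638896
u_B3 = 1.415 / sqrt(3) = 0.81695063
u_B4 = 0.663 / sqrt(3) = 0.38278323
uc = sqrt(0.40284742^2 + 0.43396793^2 + 0.49638896^2 + 0.81695063^2 + 0.38278323^2) = 1.1878331
U = k * uc = 2 * 1.1878331
U = 2.3757

2.3757


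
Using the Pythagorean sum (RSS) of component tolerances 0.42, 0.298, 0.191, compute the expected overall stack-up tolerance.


RSS = sqrt(0.42^2 + 0.298^2 + 0.191^2)
= sqrt(0.301685)
= 0.5493

0.5493


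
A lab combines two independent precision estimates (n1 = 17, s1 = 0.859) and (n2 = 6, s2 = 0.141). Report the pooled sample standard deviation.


s_p = sqrt(((n1-1)*s1^2 + (n2-1)*s2^2) / (n1+n2-2))
numerator = (17-1)*0.859^2 + (6-1)*0.141^2 = 11.806096 + 0.099405 = 11.905501
denominator = 17 + 6 - 2 = 21
s_p^2 = 11.905501 / 21 = 0.56692862
s_p = sqrt(0.56692862) = 0.7529

0.7529


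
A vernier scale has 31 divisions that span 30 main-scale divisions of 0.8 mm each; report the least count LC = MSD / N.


LC = MSD / n_div
= 0.8 / 31
= 0.0258

0.0258


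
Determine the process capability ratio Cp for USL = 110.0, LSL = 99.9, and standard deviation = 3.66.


Cp = (USL - LSL) / (6 * sigma)
= (110.0 - 99.9) / (6 * 3.66)
= 10.1000 / 21.9600
= 0.4599

0.4599


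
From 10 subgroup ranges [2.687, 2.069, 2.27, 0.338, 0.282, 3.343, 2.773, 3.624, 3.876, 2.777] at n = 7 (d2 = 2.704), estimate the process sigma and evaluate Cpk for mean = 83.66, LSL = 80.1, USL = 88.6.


R_bar = (2.687 + 2.069 + 2.27 + 0.338 + 0.282 + 3.343 + 2.773 + 3.624 + 3.876 + 2.777) / 10 = 2.4039
sigma = R_bar / d2 = 2.4039 / 2.704 = 0.88901627
Cp = (USL - LSL)/(6*sigma) = (88.6 - 80.1)/(6*0.88901627) = 1.5935
Cpu = (88.6 - 83.66)/(3*0.88901627) = 1.8522
Cpl = (83.66 - 80.1)/(3*0.88901627) = 1.3348
Cpk = min(Cpu, Cpl) = 1.3348

1.3348


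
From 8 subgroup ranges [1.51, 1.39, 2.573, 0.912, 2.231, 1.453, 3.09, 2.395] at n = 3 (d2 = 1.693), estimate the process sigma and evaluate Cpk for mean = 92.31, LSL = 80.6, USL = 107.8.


R_bar = (1.51 + 1.39 + 2.573 + 0.912 + 2.231 + 1.453 + 3.09 + 2.395) / 8 = 1.94425
sigma = R_bar / d2 = 1.94425 / 1.693 = 1.1484052
Cp = (USL - LSL)/(6*sigma) = (107.8 - 80.6)/(6*1.1484052) = 3.9475
Cpu = (107.8 - 92.31)/(3*1.1484052) = 4.4961
Cpl = (92.31 - 80.6)/(3*1.1484052) = 3.3989
Cpk = min(Cpu, Cpl) = 3.3989

3.3989


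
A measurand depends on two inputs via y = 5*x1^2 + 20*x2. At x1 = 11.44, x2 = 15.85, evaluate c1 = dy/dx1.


y = 5*x1^2 + 20*x2
dy/dx1 = 2*5*x1
Evaluate at x1 = 11.44: c1 = 10 * 11.44
c1 = 114.4000

114.4000


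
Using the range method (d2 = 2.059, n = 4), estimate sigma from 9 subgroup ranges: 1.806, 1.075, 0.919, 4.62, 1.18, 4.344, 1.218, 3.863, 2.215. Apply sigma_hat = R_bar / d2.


R_bar = (1.806 + 1.075 + 0.919 + 4.62 + 1.18 + 4.344 + 1.218 + 3.863 + 2.215) / 9
R_bar = 21.24 / 9 = 2.36
sigma_hat = R_bar / d2 = 2.36 / 2.059 = 1.1462

1.1462


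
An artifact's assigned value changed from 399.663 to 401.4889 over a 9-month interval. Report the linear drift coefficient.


rate = (v2 - v1) / months
= (401.4889 - 399.663) / 9
= 1.8259 / 9
= 0.2029

0.2029


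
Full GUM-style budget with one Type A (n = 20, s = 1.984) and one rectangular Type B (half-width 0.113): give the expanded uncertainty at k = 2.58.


u_A = s / sqrt(n) = 1.984 / sqrt(20) = 0.44363589
u_B = half_width / sqrt(3) = 0.113 / sqrt(3) = 0.06524058
uc = sqrt(u_A^2 + u_B^2) = sqrt(0.44363589^2 + 0.06524058^2) = 0.44840733
U = k * uc = 2.58 * 0.44840733
U = 1.1569

1.1569


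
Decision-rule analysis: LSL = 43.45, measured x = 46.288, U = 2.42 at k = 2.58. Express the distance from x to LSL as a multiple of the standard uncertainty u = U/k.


u = U / k = 2.42 / 2.58 = 0.9379845
margin = |LSL - x| = |43.45 - 46.288| = 2.838
z = margin / u = 2.838 / 0.9379845
z = 3.0256

3.0256


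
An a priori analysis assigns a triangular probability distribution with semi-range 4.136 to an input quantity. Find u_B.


u_B = half_width / sqrt(6)
u_B = 4.136 / 2.4494897
u_B = 1.6885

1.6885


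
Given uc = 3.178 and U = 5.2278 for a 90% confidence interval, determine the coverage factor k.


k = U / uc
k = 5.2278 / 3.178
k = 1.645

1.645


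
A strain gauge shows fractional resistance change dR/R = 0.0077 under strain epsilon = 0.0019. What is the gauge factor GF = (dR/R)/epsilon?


GF = (dR/R) / epsilon
= 0.0077 / 0.0019
= 4.0526

4.0526


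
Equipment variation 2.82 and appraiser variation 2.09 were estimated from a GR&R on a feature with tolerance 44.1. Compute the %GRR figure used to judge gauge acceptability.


GRR = sqrt(EV^2 + AV^2) = sqrt(2.82^2 + 2.09^2) = 3.510057
%GRR = GRR / tol * 100 = 3.510057 / 44.1 * 100
%GRR = 7.9593

7.9593


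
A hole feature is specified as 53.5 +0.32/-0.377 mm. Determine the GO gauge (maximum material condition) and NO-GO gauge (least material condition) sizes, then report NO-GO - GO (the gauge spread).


GO = nominal - lower_tol (smallest hole = maximum material condition)
GO = 53.5 - 0.377 = 53.123
NO-GO = nominal + upper_tol (largest hole = least material condition)
NO-GO = 53.5 + 0.32 = 53.82
spread = NO-GO - GO = 53.82 - 53.123 = 0.6970

0.6970


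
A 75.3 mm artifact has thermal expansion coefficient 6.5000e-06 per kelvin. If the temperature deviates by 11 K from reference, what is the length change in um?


dL = L * alpha * dT
= 75.3 * 6.5000e-06 * 11
= 0.0053840 mm
dL_um = 0.0053840 * 1000 = 5.3840 um

5.3840


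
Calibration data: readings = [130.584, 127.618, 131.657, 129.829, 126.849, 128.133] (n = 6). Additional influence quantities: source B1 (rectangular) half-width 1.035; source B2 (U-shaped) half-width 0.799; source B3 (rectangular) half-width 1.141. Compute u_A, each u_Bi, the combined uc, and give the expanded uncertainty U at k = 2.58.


mean = (130.584 + 127.618 + 131.657 + 129.829 + 126.849 + 128.133) / 6 = 129.1116667
s = sqrt(sum((x - mean)^2)/(n-1)) = 1.8692
u_A = s / sqrt(n) = 1.8692 / sqrt(6) = 0.7630977
u_B1 = 1.035 / sqrt(3) = 0.59755753
u_B2 = 0.799 / sqrt(2) = 0.56497832
u_B3 = 1.141 / sqrt(3) = 0.65875666
uc = sqrt(0.7630977^2 + 0.59755753^2 + 0.56497832^2 + 0.65875666^2) = 1.3009819
U = k * uc = 2.58 * 1.3009819
U = 3.3565

3.3565


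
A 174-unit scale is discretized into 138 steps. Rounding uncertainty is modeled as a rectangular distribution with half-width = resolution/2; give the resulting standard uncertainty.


resolution = range / divisions
resolution = 174 / 138 = 1.2608696
u_res = resolution / (2*sqrt(3))
u_res = 1.2608696 / 3.4641016
u_res = 0.3640

0.3640


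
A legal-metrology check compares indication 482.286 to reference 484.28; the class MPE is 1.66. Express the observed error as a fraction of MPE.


e = indication - reference = 482.286 - 484.28 = -1.9940
|e| = 1.9940
ratio = |e| / MPE = 1.9940 / 1.66
ratio = 1.2012

1.2012


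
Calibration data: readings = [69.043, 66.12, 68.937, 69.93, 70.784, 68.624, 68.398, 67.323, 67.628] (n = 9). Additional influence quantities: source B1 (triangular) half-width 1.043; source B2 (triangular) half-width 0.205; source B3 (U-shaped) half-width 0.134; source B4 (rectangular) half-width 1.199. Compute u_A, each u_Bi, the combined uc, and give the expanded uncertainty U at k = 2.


mean = (69.043 + 66.12 + 68.937 + 69.93 + 70.784 + 68.624 + 68.398 + 67.323 + 67.628) / 9 = 68.53188889
s = sqrt(sum((x - mean)^2)/(n-1)) = 1.395265
u_A = s / sqrt(n) = 1.395265 / sqrt(9) = 0.46508833
u_B1 = 1.043 / sqrt(6) = 0.42580297
u_B2 = 0.205 / sqrt(6) = 0.0836909
u_B3 = 0.134 / sqrt(2) = 0.094752309
u_B4 = 1.199 / sqrt(3) = 0.69224297
uc = sqrt(0.46508833^2 + 0.42580297^2 + 0.0836909^2 + 0.094752309^2 + 0.69224297^2) = 0.94487979
U = k * uc = 2 * 0.94487979
U = 1.8898

1.8898


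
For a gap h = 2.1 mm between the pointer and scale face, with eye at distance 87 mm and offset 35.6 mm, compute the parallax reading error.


error = h * offset / d
= 2.1 * 35.6 / 87
= 0.8593

0.8593


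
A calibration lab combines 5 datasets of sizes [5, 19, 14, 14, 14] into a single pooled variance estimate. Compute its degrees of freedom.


nu = sum_i (n_i - 1)
nu = ((5 - 1) + (19 - 1) + (14 - 1) + (14 - 1) + (14 - 1))
nu = 4 + 18 + 13 + 13 + 13
nu = 61

61
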